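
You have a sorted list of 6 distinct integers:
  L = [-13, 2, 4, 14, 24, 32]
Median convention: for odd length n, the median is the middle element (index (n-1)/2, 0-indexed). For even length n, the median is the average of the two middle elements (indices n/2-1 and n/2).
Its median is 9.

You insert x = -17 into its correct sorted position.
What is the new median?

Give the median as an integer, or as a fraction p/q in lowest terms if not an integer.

Old list (sorted, length 6): [-13, 2, 4, 14, 24, 32]
Old median = 9
Insert x = -17
Old length even (6). Middle pair: indices 2,3 = 4,14.
New length odd (7). New median = single middle element.
x = -17: 0 elements are < x, 6 elements are > x.
New sorted list: [-17, -13, 2, 4, 14, 24, 32]
New median = 4

Answer: 4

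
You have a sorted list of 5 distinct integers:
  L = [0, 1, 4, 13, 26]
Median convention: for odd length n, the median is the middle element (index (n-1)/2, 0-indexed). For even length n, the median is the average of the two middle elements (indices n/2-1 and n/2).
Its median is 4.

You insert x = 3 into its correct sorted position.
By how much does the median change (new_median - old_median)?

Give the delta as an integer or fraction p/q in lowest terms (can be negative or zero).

Old median = 4
After inserting x = 3: new sorted = [0, 1, 3, 4, 13, 26]
New median = 7/2
Delta = 7/2 - 4 = -1/2

Answer: -1/2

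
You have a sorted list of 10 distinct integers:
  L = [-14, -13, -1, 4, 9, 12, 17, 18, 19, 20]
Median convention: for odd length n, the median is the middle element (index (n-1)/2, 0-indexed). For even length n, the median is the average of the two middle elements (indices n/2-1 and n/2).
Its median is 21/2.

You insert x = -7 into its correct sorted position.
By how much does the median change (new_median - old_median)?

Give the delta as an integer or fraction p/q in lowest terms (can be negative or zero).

Answer: -3/2

Derivation:
Old median = 21/2
After inserting x = -7: new sorted = [-14, -13, -7, -1, 4, 9, 12, 17, 18, 19, 20]
New median = 9
Delta = 9 - 21/2 = -3/2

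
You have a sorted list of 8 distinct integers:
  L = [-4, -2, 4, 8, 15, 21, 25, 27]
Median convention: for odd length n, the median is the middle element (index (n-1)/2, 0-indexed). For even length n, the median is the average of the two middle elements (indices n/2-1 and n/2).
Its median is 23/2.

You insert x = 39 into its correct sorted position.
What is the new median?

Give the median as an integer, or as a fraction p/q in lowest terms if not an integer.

Old list (sorted, length 8): [-4, -2, 4, 8, 15, 21, 25, 27]
Old median = 23/2
Insert x = 39
Old length even (8). Middle pair: indices 3,4 = 8,15.
New length odd (9). New median = single middle element.
x = 39: 8 elements are < x, 0 elements are > x.
New sorted list: [-4, -2, 4, 8, 15, 21, 25, 27, 39]
New median = 15

Answer: 15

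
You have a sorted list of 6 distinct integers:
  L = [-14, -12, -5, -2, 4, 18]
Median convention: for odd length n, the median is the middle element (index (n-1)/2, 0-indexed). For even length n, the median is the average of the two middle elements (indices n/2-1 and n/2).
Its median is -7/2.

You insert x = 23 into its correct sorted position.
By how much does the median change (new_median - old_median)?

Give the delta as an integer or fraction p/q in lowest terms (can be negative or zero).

Old median = -7/2
After inserting x = 23: new sorted = [-14, -12, -5, -2, 4, 18, 23]
New median = -2
Delta = -2 - -7/2 = 3/2

Answer: 3/2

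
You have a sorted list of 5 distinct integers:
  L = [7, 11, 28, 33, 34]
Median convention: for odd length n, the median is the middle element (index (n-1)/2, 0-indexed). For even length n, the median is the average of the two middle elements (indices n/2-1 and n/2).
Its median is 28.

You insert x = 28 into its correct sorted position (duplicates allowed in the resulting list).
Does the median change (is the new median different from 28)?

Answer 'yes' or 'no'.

Answer: no

Derivation:
Old median = 28
Insert x = 28
New median = 28
Changed? no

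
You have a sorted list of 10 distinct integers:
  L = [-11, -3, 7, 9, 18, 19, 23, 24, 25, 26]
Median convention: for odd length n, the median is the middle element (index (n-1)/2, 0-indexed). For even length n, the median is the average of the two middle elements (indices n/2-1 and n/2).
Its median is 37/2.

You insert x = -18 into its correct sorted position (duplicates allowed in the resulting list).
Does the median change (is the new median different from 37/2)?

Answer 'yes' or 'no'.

Answer: yes

Derivation:
Old median = 37/2
Insert x = -18
New median = 18
Changed? yes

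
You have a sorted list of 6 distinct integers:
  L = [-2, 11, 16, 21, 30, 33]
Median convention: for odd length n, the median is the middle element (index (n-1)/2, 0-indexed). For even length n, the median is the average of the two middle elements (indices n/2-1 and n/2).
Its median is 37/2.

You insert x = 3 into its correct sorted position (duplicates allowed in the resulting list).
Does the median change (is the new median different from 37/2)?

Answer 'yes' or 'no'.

Answer: yes

Derivation:
Old median = 37/2
Insert x = 3
New median = 16
Changed? yes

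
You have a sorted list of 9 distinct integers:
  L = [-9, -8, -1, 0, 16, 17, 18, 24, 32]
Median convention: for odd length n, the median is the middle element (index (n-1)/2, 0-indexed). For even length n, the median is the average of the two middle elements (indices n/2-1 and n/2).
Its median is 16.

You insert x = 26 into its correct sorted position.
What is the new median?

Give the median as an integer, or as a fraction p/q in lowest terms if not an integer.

Answer: 33/2

Derivation:
Old list (sorted, length 9): [-9, -8, -1, 0, 16, 17, 18, 24, 32]
Old median = 16
Insert x = 26
Old length odd (9). Middle was index 4 = 16.
New length even (10). New median = avg of two middle elements.
x = 26: 8 elements are < x, 1 elements are > x.
New sorted list: [-9, -8, -1, 0, 16, 17, 18, 24, 26, 32]
New median = 33/2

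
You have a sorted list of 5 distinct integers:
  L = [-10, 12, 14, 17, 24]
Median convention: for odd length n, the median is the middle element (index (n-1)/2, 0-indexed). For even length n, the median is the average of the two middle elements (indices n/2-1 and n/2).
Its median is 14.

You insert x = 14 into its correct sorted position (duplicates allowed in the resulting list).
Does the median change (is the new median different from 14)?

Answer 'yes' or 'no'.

Old median = 14
Insert x = 14
New median = 14
Changed? no

Answer: no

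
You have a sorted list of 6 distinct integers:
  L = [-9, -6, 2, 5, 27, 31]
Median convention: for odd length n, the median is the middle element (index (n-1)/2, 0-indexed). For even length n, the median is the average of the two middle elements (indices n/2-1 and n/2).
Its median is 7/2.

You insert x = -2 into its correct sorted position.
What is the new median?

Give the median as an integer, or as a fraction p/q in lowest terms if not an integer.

Answer: 2

Derivation:
Old list (sorted, length 6): [-9, -6, 2, 5, 27, 31]
Old median = 7/2
Insert x = -2
Old length even (6). Middle pair: indices 2,3 = 2,5.
New length odd (7). New median = single middle element.
x = -2: 2 elements are < x, 4 elements are > x.
New sorted list: [-9, -6, -2, 2, 5, 27, 31]
New median = 2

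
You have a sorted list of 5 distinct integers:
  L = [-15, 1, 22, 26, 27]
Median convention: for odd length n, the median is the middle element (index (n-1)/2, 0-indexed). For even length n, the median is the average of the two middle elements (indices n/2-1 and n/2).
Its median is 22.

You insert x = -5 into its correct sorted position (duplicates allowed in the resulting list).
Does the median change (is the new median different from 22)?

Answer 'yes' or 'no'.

Old median = 22
Insert x = -5
New median = 23/2
Changed? yes

Answer: yes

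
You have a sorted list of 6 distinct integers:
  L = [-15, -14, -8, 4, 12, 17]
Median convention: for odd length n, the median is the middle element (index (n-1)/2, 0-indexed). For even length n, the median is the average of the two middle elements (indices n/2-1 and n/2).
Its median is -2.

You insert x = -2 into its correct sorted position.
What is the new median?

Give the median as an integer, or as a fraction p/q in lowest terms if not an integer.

Old list (sorted, length 6): [-15, -14, -8, 4, 12, 17]
Old median = -2
Insert x = -2
Old length even (6). Middle pair: indices 2,3 = -8,4.
New length odd (7). New median = single middle element.
x = -2: 3 elements are < x, 3 elements are > x.
New sorted list: [-15, -14, -8, -2, 4, 12, 17]
New median = -2

Answer: -2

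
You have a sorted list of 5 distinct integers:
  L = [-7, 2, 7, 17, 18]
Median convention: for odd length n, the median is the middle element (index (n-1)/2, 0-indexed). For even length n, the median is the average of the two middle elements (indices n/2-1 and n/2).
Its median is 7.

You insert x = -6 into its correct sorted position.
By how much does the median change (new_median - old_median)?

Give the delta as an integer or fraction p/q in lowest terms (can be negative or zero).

Answer: -5/2

Derivation:
Old median = 7
After inserting x = -6: new sorted = [-7, -6, 2, 7, 17, 18]
New median = 9/2
Delta = 9/2 - 7 = -5/2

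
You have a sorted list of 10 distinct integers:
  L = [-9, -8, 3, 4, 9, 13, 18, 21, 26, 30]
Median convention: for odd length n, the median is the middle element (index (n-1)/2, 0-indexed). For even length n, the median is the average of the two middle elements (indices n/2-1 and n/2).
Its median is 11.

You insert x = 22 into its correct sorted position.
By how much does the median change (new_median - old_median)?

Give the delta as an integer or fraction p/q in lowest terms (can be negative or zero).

Old median = 11
After inserting x = 22: new sorted = [-9, -8, 3, 4, 9, 13, 18, 21, 22, 26, 30]
New median = 13
Delta = 13 - 11 = 2

Answer: 2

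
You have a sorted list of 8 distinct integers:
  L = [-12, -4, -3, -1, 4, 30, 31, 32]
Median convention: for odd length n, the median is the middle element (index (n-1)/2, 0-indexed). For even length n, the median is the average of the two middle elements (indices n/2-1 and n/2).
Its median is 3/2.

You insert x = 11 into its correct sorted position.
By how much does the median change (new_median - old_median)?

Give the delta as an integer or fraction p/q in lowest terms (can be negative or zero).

Old median = 3/2
After inserting x = 11: new sorted = [-12, -4, -3, -1, 4, 11, 30, 31, 32]
New median = 4
Delta = 4 - 3/2 = 5/2

Answer: 5/2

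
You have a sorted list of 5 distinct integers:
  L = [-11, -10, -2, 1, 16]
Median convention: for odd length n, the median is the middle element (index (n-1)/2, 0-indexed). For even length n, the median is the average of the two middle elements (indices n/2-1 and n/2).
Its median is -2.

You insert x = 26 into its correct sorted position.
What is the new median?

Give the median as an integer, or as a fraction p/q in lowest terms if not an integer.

Old list (sorted, length 5): [-11, -10, -2, 1, 16]
Old median = -2
Insert x = 26
Old length odd (5). Middle was index 2 = -2.
New length even (6). New median = avg of two middle elements.
x = 26: 5 elements are < x, 0 elements are > x.
New sorted list: [-11, -10, -2, 1, 16, 26]
New median = -1/2

Answer: -1/2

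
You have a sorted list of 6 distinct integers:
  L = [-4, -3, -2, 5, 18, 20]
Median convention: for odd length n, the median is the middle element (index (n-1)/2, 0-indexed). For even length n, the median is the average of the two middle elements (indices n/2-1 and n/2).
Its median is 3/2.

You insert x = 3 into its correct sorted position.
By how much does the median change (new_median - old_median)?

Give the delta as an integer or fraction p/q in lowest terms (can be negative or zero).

Old median = 3/2
After inserting x = 3: new sorted = [-4, -3, -2, 3, 5, 18, 20]
New median = 3
Delta = 3 - 3/2 = 3/2

Answer: 3/2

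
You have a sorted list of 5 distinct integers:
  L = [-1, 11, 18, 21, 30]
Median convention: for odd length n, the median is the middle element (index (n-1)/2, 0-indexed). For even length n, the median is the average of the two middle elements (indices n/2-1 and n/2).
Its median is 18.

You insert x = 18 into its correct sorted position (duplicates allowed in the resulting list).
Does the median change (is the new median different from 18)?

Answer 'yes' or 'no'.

Old median = 18
Insert x = 18
New median = 18
Changed? no

Answer: no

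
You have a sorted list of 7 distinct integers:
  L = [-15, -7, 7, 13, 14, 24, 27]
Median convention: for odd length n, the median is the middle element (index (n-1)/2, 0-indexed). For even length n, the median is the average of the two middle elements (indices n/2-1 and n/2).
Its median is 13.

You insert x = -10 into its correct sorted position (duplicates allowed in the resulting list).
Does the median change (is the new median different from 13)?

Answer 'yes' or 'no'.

Answer: yes

Derivation:
Old median = 13
Insert x = -10
New median = 10
Changed? yes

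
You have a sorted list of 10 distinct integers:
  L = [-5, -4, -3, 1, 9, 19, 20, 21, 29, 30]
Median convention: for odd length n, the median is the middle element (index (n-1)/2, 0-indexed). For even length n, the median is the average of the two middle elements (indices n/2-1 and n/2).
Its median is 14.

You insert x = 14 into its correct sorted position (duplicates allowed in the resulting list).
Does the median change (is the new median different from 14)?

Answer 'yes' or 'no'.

Old median = 14
Insert x = 14
New median = 14
Changed? no

Answer: no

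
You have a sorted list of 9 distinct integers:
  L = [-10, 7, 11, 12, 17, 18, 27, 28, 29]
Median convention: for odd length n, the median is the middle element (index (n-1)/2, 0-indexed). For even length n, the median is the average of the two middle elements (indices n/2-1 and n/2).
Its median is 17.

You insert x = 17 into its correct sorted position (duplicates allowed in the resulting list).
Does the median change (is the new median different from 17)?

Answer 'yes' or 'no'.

Old median = 17
Insert x = 17
New median = 17
Changed? no

Answer: no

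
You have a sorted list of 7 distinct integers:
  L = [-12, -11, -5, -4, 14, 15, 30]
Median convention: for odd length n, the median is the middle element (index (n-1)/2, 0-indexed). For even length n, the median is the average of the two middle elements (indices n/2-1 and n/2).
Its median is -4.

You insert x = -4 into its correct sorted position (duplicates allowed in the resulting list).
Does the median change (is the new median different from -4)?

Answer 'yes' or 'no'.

Answer: no

Derivation:
Old median = -4
Insert x = -4
New median = -4
Changed? no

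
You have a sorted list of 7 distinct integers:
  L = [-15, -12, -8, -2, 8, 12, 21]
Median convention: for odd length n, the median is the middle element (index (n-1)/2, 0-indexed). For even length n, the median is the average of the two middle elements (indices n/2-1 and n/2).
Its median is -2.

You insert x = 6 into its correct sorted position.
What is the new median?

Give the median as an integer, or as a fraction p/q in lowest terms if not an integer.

Old list (sorted, length 7): [-15, -12, -8, -2, 8, 12, 21]
Old median = -2
Insert x = 6
Old length odd (7). Middle was index 3 = -2.
New length even (8). New median = avg of two middle elements.
x = 6: 4 elements are < x, 3 elements are > x.
New sorted list: [-15, -12, -8, -2, 6, 8, 12, 21]
New median = 2

Answer: 2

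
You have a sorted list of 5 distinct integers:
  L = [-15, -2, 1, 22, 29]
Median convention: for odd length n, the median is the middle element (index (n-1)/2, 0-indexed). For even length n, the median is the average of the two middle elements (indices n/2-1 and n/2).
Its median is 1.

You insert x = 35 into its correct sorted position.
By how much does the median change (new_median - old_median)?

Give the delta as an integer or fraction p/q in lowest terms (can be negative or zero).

Answer: 21/2

Derivation:
Old median = 1
After inserting x = 35: new sorted = [-15, -2, 1, 22, 29, 35]
New median = 23/2
Delta = 23/2 - 1 = 21/2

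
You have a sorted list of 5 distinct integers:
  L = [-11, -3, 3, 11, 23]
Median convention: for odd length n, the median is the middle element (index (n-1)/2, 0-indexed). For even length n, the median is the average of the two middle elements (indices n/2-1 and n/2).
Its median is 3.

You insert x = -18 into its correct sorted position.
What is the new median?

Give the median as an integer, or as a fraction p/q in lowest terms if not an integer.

Old list (sorted, length 5): [-11, -3, 3, 11, 23]
Old median = 3
Insert x = -18
Old length odd (5). Middle was index 2 = 3.
New length even (6). New median = avg of two middle elements.
x = -18: 0 elements are < x, 5 elements are > x.
New sorted list: [-18, -11, -3, 3, 11, 23]
New median = 0

Answer: 0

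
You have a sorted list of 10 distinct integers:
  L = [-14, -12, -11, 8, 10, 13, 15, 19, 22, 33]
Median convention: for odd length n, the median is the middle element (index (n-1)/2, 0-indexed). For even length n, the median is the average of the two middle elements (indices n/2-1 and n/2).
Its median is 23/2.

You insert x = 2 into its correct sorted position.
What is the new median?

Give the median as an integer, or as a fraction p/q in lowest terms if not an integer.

Old list (sorted, length 10): [-14, -12, -11, 8, 10, 13, 15, 19, 22, 33]
Old median = 23/2
Insert x = 2
Old length even (10). Middle pair: indices 4,5 = 10,13.
New length odd (11). New median = single middle element.
x = 2: 3 elements are < x, 7 elements are > x.
New sorted list: [-14, -12, -11, 2, 8, 10, 13, 15, 19, 22, 33]
New median = 10

Answer: 10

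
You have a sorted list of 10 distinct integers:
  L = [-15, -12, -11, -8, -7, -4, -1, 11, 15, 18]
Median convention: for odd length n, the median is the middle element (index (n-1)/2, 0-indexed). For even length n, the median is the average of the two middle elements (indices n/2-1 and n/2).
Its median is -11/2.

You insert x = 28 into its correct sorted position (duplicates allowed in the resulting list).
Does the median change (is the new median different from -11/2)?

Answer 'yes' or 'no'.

Answer: yes

Derivation:
Old median = -11/2
Insert x = 28
New median = -4
Changed? yes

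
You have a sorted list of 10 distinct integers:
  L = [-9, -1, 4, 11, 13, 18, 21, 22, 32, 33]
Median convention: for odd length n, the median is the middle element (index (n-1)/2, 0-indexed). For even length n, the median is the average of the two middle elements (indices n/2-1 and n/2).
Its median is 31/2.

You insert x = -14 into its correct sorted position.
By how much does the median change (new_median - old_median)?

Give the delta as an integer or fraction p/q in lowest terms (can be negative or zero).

Answer: -5/2

Derivation:
Old median = 31/2
After inserting x = -14: new sorted = [-14, -9, -1, 4, 11, 13, 18, 21, 22, 32, 33]
New median = 13
Delta = 13 - 31/2 = -5/2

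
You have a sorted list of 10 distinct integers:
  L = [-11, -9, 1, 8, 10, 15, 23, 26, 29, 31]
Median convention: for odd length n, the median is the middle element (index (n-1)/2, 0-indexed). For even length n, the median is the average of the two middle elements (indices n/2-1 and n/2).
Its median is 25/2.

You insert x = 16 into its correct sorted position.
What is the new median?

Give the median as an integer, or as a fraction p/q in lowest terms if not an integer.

Old list (sorted, length 10): [-11, -9, 1, 8, 10, 15, 23, 26, 29, 31]
Old median = 25/2
Insert x = 16
Old length even (10). Middle pair: indices 4,5 = 10,15.
New length odd (11). New median = single middle element.
x = 16: 6 elements are < x, 4 elements are > x.
New sorted list: [-11, -9, 1, 8, 10, 15, 16, 23, 26, 29, 31]
New median = 15

Answer: 15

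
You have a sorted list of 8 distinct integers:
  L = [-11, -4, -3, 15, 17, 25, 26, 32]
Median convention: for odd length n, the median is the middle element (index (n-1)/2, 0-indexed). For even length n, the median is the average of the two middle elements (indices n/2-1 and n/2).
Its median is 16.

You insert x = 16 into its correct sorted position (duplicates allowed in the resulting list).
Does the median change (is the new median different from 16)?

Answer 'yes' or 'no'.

Old median = 16
Insert x = 16
New median = 16
Changed? no

Answer: no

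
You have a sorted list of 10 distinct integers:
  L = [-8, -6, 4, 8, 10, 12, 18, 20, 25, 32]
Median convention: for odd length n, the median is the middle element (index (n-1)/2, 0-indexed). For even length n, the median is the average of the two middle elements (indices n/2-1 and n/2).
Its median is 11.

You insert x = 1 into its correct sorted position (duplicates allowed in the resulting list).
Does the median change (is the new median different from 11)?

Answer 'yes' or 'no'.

Answer: yes

Derivation:
Old median = 11
Insert x = 1
New median = 10
Changed? yes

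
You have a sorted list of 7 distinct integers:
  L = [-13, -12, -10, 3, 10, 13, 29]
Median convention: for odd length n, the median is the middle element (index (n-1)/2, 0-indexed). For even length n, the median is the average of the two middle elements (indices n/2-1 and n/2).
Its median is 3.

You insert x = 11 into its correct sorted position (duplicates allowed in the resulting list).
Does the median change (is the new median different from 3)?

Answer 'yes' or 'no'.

Old median = 3
Insert x = 11
New median = 13/2
Changed? yes

Answer: yes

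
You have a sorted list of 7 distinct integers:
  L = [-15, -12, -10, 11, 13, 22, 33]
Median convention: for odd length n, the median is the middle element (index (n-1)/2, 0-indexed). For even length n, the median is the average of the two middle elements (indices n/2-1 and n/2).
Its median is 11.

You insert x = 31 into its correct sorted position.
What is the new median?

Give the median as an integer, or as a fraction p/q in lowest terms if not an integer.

Answer: 12

Derivation:
Old list (sorted, length 7): [-15, -12, -10, 11, 13, 22, 33]
Old median = 11
Insert x = 31
Old length odd (7). Middle was index 3 = 11.
New length even (8). New median = avg of two middle elements.
x = 31: 6 elements are < x, 1 elements are > x.
New sorted list: [-15, -12, -10, 11, 13, 22, 31, 33]
New median = 12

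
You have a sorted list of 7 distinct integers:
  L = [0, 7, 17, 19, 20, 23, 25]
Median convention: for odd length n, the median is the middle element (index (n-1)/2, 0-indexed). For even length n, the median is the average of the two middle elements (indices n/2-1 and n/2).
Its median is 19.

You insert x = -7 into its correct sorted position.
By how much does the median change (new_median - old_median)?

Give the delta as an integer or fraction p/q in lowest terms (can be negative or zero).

Answer: -1

Derivation:
Old median = 19
After inserting x = -7: new sorted = [-7, 0, 7, 17, 19, 20, 23, 25]
New median = 18
Delta = 18 - 19 = -1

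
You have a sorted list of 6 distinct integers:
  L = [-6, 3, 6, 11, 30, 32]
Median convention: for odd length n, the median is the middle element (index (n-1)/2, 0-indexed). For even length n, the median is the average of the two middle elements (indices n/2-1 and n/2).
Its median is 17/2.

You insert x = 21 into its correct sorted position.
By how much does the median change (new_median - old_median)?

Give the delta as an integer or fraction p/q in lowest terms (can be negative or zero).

Old median = 17/2
After inserting x = 21: new sorted = [-6, 3, 6, 11, 21, 30, 32]
New median = 11
Delta = 11 - 17/2 = 5/2

Answer: 5/2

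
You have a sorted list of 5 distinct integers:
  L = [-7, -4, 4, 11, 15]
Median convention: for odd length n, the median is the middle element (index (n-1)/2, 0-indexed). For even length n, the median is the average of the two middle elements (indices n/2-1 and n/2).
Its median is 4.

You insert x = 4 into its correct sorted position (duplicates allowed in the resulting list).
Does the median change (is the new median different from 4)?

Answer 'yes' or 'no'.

Old median = 4
Insert x = 4
New median = 4
Changed? no

Answer: no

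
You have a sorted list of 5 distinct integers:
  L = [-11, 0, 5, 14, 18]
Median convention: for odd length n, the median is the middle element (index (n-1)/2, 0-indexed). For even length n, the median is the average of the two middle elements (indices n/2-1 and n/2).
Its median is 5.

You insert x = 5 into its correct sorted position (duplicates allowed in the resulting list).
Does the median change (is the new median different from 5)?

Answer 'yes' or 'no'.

Answer: no

Derivation:
Old median = 5
Insert x = 5
New median = 5
Changed? no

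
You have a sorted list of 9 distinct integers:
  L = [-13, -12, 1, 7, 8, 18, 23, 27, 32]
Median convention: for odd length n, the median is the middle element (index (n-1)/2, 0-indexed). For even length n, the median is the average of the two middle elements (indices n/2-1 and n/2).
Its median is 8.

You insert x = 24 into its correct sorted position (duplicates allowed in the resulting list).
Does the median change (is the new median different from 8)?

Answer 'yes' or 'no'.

Answer: yes

Derivation:
Old median = 8
Insert x = 24
New median = 13
Changed? yes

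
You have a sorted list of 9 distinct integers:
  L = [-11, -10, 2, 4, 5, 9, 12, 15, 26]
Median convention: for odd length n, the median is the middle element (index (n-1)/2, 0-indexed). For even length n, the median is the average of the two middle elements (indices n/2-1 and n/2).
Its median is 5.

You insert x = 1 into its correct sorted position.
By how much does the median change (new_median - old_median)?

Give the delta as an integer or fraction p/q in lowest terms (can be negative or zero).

Answer: -1/2

Derivation:
Old median = 5
After inserting x = 1: new sorted = [-11, -10, 1, 2, 4, 5, 9, 12, 15, 26]
New median = 9/2
Delta = 9/2 - 5 = -1/2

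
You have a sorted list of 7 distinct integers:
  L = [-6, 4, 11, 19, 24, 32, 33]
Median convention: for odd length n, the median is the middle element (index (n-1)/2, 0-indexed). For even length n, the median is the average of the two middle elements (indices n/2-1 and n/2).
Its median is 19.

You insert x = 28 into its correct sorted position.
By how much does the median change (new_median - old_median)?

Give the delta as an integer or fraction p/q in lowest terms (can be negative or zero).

Old median = 19
After inserting x = 28: new sorted = [-6, 4, 11, 19, 24, 28, 32, 33]
New median = 43/2
Delta = 43/2 - 19 = 5/2

Answer: 5/2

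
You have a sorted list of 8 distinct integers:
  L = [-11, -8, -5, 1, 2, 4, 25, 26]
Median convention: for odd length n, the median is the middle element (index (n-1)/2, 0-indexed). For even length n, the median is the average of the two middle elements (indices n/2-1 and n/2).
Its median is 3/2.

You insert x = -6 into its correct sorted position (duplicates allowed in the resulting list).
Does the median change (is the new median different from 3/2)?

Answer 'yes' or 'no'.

Answer: yes

Derivation:
Old median = 3/2
Insert x = -6
New median = 1
Changed? yes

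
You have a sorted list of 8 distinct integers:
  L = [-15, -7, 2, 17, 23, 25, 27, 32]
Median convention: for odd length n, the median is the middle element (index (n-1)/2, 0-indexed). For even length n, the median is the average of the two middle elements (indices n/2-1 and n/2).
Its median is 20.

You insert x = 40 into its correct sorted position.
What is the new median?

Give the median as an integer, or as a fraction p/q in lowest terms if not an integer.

Answer: 23

Derivation:
Old list (sorted, length 8): [-15, -7, 2, 17, 23, 25, 27, 32]
Old median = 20
Insert x = 40
Old length even (8). Middle pair: indices 3,4 = 17,23.
New length odd (9). New median = single middle element.
x = 40: 8 elements are < x, 0 elements are > x.
New sorted list: [-15, -7, 2, 17, 23, 25, 27, 32, 40]
New median = 23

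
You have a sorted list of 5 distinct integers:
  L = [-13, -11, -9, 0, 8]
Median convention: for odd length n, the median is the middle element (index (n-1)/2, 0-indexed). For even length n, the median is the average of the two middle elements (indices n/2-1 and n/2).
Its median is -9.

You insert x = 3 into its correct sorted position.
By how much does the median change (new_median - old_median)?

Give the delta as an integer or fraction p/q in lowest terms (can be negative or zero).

Answer: 9/2

Derivation:
Old median = -9
After inserting x = 3: new sorted = [-13, -11, -9, 0, 3, 8]
New median = -9/2
Delta = -9/2 - -9 = 9/2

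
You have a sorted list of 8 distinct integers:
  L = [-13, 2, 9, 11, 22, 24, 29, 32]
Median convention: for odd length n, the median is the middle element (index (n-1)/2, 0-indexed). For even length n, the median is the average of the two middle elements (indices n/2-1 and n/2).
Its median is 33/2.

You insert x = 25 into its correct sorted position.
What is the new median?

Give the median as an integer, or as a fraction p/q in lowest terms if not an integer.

Old list (sorted, length 8): [-13, 2, 9, 11, 22, 24, 29, 32]
Old median = 33/2
Insert x = 25
Old length even (8). Middle pair: indices 3,4 = 11,22.
New length odd (9). New median = single middle element.
x = 25: 6 elements are < x, 2 elements are > x.
New sorted list: [-13, 2, 9, 11, 22, 24, 25, 29, 32]
New median = 22

Answer: 22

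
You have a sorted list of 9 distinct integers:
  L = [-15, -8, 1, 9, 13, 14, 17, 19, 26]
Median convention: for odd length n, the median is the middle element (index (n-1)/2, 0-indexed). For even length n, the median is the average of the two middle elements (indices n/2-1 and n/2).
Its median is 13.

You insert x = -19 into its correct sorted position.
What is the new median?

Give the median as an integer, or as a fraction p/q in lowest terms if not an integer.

Answer: 11

Derivation:
Old list (sorted, length 9): [-15, -8, 1, 9, 13, 14, 17, 19, 26]
Old median = 13
Insert x = -19
Old length odd (9). Middle was index 4 = 13.
New length even (10). New median = avg of two middle elements.
x = -19: 0 elements are < x, 9 elements are > x.
New sorted list: [-19, -15, -8, 1, 9, 13, 14, 17, 19, 26]
New median = 11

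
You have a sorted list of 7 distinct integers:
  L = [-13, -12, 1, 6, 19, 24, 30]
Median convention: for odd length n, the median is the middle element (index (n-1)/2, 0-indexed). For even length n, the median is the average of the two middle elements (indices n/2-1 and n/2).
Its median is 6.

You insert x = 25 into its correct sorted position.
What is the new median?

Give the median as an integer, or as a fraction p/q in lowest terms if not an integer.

Answer: 25/2

Derivation:
Old list (sorted, length 7): [-13, -12, 1, 6, 19, 24, 30]
Old median = 6
Insert x = 25
Old length odd (7). Middle was index 3 = 6.
New length even (8). New median = avg of two middle elements.
x = 25: 6 elements are < x, 1 elements are > x.
New sorted list: [-13, -12, 1, 6, 19, 24, 25, 30]
New median = 25/2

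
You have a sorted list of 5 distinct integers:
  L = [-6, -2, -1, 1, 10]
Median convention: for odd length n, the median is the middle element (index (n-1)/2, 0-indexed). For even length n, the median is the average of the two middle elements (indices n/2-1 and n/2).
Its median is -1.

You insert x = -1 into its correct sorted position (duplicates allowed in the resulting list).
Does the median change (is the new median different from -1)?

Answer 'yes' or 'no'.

Old median = -1
Insert x = -1
New median = -1
Changed? no

Answer: no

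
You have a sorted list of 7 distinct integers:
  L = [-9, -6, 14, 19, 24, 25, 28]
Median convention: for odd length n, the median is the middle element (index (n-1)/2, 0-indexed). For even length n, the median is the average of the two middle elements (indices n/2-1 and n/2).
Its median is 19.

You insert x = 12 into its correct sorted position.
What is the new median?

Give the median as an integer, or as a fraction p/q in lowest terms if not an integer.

Answer: 33/2

Derivation:
Old list (sorted, length 7): [-9, -6, 14, 19, 24, 25, 28]
Old median = 19
Insert x = 12
Old length odd (7). Middle was index 3 = 19.
New length even (8). New median = avg of two middle elements.
x = 12: 2 elements are < x, 5 elements are > x.
New sorted list: [-9, -6, 12, 14, 19, 24, 25, 28]
New median = 33/2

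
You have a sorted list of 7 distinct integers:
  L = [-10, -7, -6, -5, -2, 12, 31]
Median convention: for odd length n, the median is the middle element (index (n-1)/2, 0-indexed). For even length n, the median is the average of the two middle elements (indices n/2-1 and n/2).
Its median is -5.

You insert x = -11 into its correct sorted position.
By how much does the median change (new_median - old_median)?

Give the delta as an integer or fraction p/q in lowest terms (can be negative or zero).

Answer: -1/2

Derivation:
Old median = -5
After inserting x = -11: new sorted = [-11, -10, -7, -6, -5, -2, 12, 31]
New median = -11/2
Delta = -11/2 - -5 = -1/2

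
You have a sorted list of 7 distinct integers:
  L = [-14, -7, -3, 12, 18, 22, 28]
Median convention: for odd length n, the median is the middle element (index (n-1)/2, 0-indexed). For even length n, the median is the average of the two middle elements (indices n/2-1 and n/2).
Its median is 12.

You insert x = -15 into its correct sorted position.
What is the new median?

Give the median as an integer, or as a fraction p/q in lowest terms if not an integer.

Answer: 9/2

Derivation:
Old list (sorted, length 7): [-14, -7, -3, 12, 18, 22, 28]
Old median = 12
Insert x = -15
Old length odd (7). Middle was index 3 = 12.
New length even (8). New median = avg of two middle elements.
x = -15: 0 elements are < x, 7 elements are > x.
New sorted list: [-15, -14, -7, -3, 12, 18, 22, 28]
New median = 9/2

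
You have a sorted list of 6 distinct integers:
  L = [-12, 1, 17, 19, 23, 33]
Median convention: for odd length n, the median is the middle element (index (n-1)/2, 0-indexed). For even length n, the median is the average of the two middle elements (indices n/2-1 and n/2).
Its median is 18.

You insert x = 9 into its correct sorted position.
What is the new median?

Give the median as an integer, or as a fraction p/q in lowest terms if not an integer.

Answer: 17

Derivation:
Old list (sorted, length 6): [-12, 1, 17, 19, 23, 33]
Old median = 18
Insert x = 9
Old length even (6). Middle pair: indices 2,3 = 17,19.
New length odd (7). New median = single middle element.
x = 9: 2 elements are < x, 4 elements are > x.
New sorted list: [-12, 1, 9, 17, 19, 23, 33]
New median = 17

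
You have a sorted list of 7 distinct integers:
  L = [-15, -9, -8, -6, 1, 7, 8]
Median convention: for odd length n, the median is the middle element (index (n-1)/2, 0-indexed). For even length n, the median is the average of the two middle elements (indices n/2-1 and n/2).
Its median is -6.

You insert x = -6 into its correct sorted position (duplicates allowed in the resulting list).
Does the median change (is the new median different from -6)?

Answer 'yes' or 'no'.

Old median = -6
Insert x = -6
New median = -6
Changed? no

Answer: no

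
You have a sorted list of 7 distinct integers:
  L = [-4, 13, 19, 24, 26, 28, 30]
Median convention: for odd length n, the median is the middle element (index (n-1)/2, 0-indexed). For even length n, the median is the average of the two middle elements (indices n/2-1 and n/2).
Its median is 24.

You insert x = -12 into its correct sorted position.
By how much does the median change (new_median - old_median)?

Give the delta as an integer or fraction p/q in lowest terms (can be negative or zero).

Answer: -5/2

Derivation:
Old median = 24
After inserting x = -12: new sorted = [-12, -4, 13, 19, 24, 26, 28, 30]
New median = 43/2
Delta = 43/2 - 24 = -5/2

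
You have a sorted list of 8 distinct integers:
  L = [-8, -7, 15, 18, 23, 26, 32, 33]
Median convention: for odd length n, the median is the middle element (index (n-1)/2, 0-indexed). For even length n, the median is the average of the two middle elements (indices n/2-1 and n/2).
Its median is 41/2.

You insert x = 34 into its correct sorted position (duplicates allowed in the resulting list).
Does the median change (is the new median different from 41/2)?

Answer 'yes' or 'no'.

Answer: yes

Derivation:
Old median = 41/2
Insert x = 34
New median = 23
Changed? yes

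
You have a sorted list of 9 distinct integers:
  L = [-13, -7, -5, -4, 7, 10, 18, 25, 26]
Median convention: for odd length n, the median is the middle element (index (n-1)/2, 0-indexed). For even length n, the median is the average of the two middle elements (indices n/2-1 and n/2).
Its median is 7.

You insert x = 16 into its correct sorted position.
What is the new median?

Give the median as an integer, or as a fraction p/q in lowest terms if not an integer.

Answer: 17/2

Derivation:
Old list (sorted, length 9): [-13, -7, -5, -4, 7, 10, 18, 25, 26]
Old median = 7
Insert x = 16
Old length odd (9). Middle was index 4 = 7.
New length even (10). New median = avg of two middle elements.
x = 16: 6 elements are < x, 3 elements are > x.
New sorted list: [-13, -7, -5, -4, 7, 10, 16, 18, 25, 26]
New median = 17/2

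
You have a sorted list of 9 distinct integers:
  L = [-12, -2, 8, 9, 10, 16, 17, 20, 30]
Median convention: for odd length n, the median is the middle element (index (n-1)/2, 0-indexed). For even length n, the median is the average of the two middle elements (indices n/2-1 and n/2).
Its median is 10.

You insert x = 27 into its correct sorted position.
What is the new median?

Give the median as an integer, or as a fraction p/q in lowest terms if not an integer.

Answer: 13

Derivation:
Old list (sorted, length 9): [-12, -2, 8, 9, 10, 16, 17, 20, 30]
Old median = 10
Insert x = 27
Old length odd (9). Middle was index 4 = 10.
New length even (10). New median = avg of two middle elements.
x = 27: 8 elements are < x, 1 elements are > x.
New sorted list: [-12, -2, 8, 9, 10, 16, 17, 20, 27, 30]
New median = 13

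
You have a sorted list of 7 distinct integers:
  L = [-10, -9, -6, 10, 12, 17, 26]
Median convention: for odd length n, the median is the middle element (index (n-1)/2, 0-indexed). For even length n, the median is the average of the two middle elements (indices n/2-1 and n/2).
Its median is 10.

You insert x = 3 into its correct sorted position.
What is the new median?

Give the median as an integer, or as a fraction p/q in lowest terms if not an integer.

Old list (sorted, length 7): [-10, -9, -6, 10, 12, 17, 26]
Old median = 10
Insert x = 3
Old length odd (7). Middle was index 3 = 10.
New length even (8). New median = avg of two middle elements.
x = 3: 3 elements are < x, 4 elements are > x.
New sorted list: [-10, -9, -6, 3, 10, 12, 17, 26]
New median = 13/2

Answer: 13/2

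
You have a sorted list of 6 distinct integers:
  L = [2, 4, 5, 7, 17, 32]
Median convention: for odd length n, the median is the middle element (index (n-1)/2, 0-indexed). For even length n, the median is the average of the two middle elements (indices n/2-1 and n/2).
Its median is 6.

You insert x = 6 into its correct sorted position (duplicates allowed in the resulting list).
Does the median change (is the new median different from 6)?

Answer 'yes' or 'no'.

Old median = 6
Insert x = 6
New median = 6
Changed? no

Answer: no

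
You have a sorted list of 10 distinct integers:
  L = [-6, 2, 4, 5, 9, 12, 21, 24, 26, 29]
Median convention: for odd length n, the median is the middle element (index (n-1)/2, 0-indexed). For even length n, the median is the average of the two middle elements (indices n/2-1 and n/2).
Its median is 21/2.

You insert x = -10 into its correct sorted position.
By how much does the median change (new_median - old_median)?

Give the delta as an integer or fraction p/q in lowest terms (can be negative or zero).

Old median = 21/2
After inserting x = -10: new sorted = [-10, -6, 2, 4, 5, 9, 12, 21, 24, 26, 29]
New median = 9
Delta = 9 - 21/2 = -3/2

Answer: -3/2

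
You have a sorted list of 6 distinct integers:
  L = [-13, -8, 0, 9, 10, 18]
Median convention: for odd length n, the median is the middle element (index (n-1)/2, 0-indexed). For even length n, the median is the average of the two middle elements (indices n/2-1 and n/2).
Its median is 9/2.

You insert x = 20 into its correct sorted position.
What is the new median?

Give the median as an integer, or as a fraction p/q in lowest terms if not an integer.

Answer: 9

Derivation:
Old list (sorted, length 6): [-13, -8, 0, 9, 10, 18]
Old median = 9/2
Insert x = 20
Old length even (6). Middle pair: indices 2,3 = 0,9.
New length odd (7). New median = single middle element.
x = 20: 6 elements are < x, 0 elements are > x.
New sorted list: [-13, -8, 0, 9, 10, 18, 20]
New median = 9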